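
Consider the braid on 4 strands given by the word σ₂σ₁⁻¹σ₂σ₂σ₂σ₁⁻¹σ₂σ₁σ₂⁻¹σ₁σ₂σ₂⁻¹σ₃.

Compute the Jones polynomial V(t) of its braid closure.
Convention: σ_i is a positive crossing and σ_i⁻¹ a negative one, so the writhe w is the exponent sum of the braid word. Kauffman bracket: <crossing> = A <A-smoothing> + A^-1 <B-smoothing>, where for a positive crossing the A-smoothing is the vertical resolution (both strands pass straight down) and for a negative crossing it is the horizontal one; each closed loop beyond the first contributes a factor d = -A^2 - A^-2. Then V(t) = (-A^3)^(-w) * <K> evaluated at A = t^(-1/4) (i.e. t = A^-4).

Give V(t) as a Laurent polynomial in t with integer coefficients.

The presented braid s2 s1^-1 s2 s2 s2 s1^-1 s2 s1 s2^-1 s1 s2 s2^-1 s3 on 4 strands reduces by inverse Markov moves (closure unchanged at each step):
  Destabilize: the word has the form β·s3 where s3 occurs only as the final letter (β ∈ B_3); drop it and the last strand → 3 strands.
  Deconjugate: the word is γ·β·γ⁻¹ with γ = s2 (prefix) and γ⁻¹ = s2^-1 (suffix); strip both.
Reduced to β = s1^-1 s2 s2 s2 s1^-1 s2 s1 s2^-1 s1 s2 on 3 strands, 10 crossings.
Compute on β:
Braid: s1^-1 s2 s2 s2 s1^-1 s2 s1 s2^-1 s1 s2 on 3 strands, 10 crossings.
Writhe w = (#positive) - (#negative) = 7 - 3 = 4.
State-sum expansion of <K>. There are 2^10 = 1024 states.
Each crossing splits two ways (0=vertical, 1=horizontal). The state's weight is A^(#A-smoothings - #B-smoothings) * d^(loops - 1).
Tabulate the states by total A-exponent and number of loops L (A-exp: L × count):
  A^10: L=2 ×1
  A^8: L=1 ×5, L=3 ×5
  A^6: L=2 ×39, L=4 ×6
  A^4: L=1 ×34, L=3 ×85, L=5 ×1
  A^2: L=2 ×138, L=4 ×72
  A^0: L=1 ×48, L=3 ×167, L=5 ×37
  A^-2: L=2 ×91, L=4 ×109, L=6 ×10
  A^-4: L=3 ×82, L=5 ×37, L=7 ×1
  A^-6: L=4 ×40, L=6 ×5
  A^-8: L=5 ×10
  A^-10: L=6 ×1
Each group contributes A^e * Σ count * d^(L-1):
Powers of d = -A^2 - A^-2: d^2 = A^4 + 2 + A^-4; d^3 = -A^6 - 3*A^2 - 3*A^-2 - A^-6; d^4 = A^8 + 4*A^4 + 6 + 4*A^-4 + A^-8; d^5 = -A^10 - 5*A^6 - 10*A^2 - 10*A^-2 - 5*A^-6 - A^-10; d^6 = A^12 + 6*A^8 + 15*A^4 + 20 + 15*A^-4 + 6*A^-8 + A^-12.
  A^10 * (d) = -A^12 - A^8
  A^8 * (5 + 5*d^2) = 5*A^12 + 15*A^8 + 5*A^4
  A^6 * (39*d + 6*d^3) = -6*A^12 - 57*A^8 - 57*A^4 - 6
  A^4 * (34 + 85*d^2 + d^4) = A^12 + 89*A^8 + 210*A^4 + 89 + A^-4
  A^2 * (138*d + 72*d^3) = -72*A^8 - 354*A^4 - 354 - 72*A^-4
  A^0 * (48 + 167*d^2 + 37*d^4) = 37*A^8 + 315*A^4 + 604 + 315*A^-4 + 37*A^-8
  A^-2 * (91*d + 109*d^3 + 10*d^5) = -10*A^8 - 159*A^4 - 518 - 518*A^-4 - 159*A^-8 - 10*A^-12
  A^-4 * (82*d^2 + 37*d^4 + d^6) = A^8 + 43*A^4 + 245 + 406*A^-4 + 245*A^-8 + 43*A^-12 + A^-16
  A^-6 * (40*d^3 + 5*d^5) = -5*A^4 - 65 - 170*A^-4 - 170*A^-8 - 65*A^-12 - 5*A^-16
  A^-8 * (10*d^4) = 10 + 40*A^-4 + 60*A^-8 + 40*A^-12 + 10*A^-16
  A^-10 * (d^5) = -1 - 5*A^-4 - 10*A^-8 - 10*A^-12 - 5*A^-16 - A^-20
Summing the groups: <K> = -A^12 + 2*A^8 - 2*A^4 + 4 - 3*A^-4 + 3*A^-8 - 2*A^-12 + A^-16 - A^-20
Normalise by the writhe: (-A^3)^(-w) = (-A^3)^(-4) = A^-12, so f(A) = A^-12 * <K> = -1 + 2*A^-4 - 2*A^-8 + 4*A^-12 - 3*A^-16 + 3*A^-20 - 2*A^-24 + A^-28 - A^-32.
Substitute A = t^(-1/4), i.e. A^e → t^(-e/4): V(t) = -t^8 + t^7 - 2*t^6 + 3*t^5 - 3*t^4 + 4*t^3 - 2*t^2 + 2*t - 1

Answer: -t^8 + t^7 - 2*t^6 + 3*t^5 - 3*t^4 + 4*t^3 - 2*t^2 + 2*t - 1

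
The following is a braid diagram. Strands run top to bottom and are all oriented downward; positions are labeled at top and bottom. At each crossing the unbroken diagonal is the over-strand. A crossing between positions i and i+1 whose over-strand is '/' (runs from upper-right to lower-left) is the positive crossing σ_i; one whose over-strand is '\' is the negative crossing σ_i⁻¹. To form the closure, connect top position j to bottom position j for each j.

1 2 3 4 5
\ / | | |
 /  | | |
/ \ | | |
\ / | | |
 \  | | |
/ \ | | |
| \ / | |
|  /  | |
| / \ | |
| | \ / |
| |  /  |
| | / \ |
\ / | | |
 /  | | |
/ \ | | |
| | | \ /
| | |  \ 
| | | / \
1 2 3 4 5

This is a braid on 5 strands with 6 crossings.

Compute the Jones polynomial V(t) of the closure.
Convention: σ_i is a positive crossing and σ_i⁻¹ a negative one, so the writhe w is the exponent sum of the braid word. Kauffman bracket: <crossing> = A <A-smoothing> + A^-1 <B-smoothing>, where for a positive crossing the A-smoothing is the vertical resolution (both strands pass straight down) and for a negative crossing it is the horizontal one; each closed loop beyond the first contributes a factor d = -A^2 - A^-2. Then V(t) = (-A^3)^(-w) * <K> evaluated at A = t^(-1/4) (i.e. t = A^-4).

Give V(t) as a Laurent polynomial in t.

Reading the diagram top to bottom ('/'-over between positions i,i+1 = s_i, '\'-over = s_i^-1): braid word = s1 s1^-1 s2 s3 s1 s4^-1.
The presented braid s1 s1^-1 s2 s3 s1 s4^-1 on 5 strands reduces by inverse Markov moves (closure unchanged at each step):
  Destabilize: the word has the form β·s4^-1 where s4^-1 occurs only as the final letter (β ∈ B_4); drop it and the last strand → 4 strands.
Reduced to β = s1 s1^-1 s2 s3 s1 on 4 strands, 5 crossings.
Compute on β:
First cancel adjacent σ_i σ_i⁻¹ pairs (Reidemeister II — same braid, same closure): s1 s1^-1 s2 s3 s1 → s2 s3 s1.
Braid: s2 s3 s1 on 4 strands, 3 crossings.
Writhe w = (#positive) - (#negative) = 3 - 0 = 3.
State-sum expansion of <K>. There are 2^3 = 8 states.
Smooth each crossing (0=||, 1=⌣⌢); contribution A^(Σ sign_k(1-2s_k)) * d^(L-1).
  state 000: A-exp=+3, loops=4, term = A^3 * d^3
  state 001: A-exp=+1, loops=3, term = A^1 * d^2
  state 010: A-exp=+1, loops=3, term = A^1 * d^2
  state 011: A-exp=-1, loops=2, term = A^-1 * d^1
  state 100: A-exp=+1, loops=3, term = A^1 * d^2
  state 101: A-exp=-1, loops=2, term = A^-1 * d^1
  state 110: A-exp=-1, loops=2, term = A^-1 * d^1
  state 111: A-exp=-3, loops=1, term = A^-3 * d^0
Collect the terms by A-exponent (count of states per loop number):
Powers of d = -A^2 - A^-2: d^2 = A^4 + 2 + A^-4; d^3 = -A^6 - 3*A^2 - 3*A^-2 - A^-6.
  A^3 * (d^3) = -A^9 - 3*A^5 - 3*A - A^-3
  A^1 * (3*d^2) = 3*A^5 + 6*A + 3*A^-3
  A^-1 * (3*d) = -3*A - 3*A^-3
  A^-3 * (1) = A^-3
Summing the groups: <K> = -A^9
Normalise by the writhe: (-A^3)^(-w) = (-A^3)^(-3) = -A^-9, so f(A) = -A^-9 * <K> = 1.
Substitute A = t^(-1/4), i.e. A^e → t^(-e/4): V(t) = 1

Answer: 1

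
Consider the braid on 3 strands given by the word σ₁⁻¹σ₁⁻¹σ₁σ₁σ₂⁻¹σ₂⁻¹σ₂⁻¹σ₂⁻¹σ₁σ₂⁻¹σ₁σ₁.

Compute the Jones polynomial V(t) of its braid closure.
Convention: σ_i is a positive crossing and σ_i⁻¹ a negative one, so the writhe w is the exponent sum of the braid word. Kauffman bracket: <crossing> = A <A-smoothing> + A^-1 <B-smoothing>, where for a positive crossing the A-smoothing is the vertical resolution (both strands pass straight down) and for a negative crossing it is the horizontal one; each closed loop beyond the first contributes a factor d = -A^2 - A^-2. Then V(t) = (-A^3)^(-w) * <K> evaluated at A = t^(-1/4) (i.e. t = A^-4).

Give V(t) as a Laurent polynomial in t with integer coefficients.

-t^2 + 2*t - 2 + 4*t^-1 - 4*t^-2 + 4*t^-3 - 3*t^-4 + 2*t^-5 - t^-6

Derivation:
The presented braid s1^-1 s1^-1 s1 s1 s2^-1 s2^-1 s2^-1 s2^-1 s1 s2^-1 s1 s1 on 3 strands reduces by inverse Markov moves (closure unchanged at each step):
  Deconjugate: the word is γ·β·γ⁻¹ with γ = s1^-1 s1^-1 (prefix) and γ⁻¹ = s1 s1 (suffix); strip both.
Reduced to β = s1 s1 s2^-1 s2^-1 s2^-1 s2^-1 s1 s2^-1 on 3 strands, 8 crossings.
Compute on β:
Braid: s1 s1 s2^-1 s2^-1 s2^-1 s2^-1 s1 s2^-1 on 3 strands, 8 crossings.
Writhe w = (#positive) - (#negative) = 3 - 5 = -2.
Enumerate smoothing states for the bracket polynomial. There are 2^8 = 256 states.
Each crossing splits two ways (0=vertical, 1=horizontal). The state's weight is A^(#A-smoothings - #B-smoothings) * d^(loops - 1).
Tabulate the states by total A-exponent and number of loops L (A-exp: L × count):
  A^8: L=6 ×1
  A^6: L=5 ×8
  A^4: L=4 ×27, L=6 ×1
  A^2: L=3 ×48, L=5 ×8
  A^0: L=2 ×47, L=4 ×22, L=6 ×1
  A^-2: L=1 ×23, L=3 ×29, L=5 ×4
  A^-4: L=2 ×22, L=4 ×6
  A^-6: L=3 ×8
  A^-8: L=4 ×1
Each group contributes A^e * Σ count * d^(L-1):
Powers of d = -A^2 - A^-2: d^2 = A^4 + 2 + A^-4; d^3 = -A^6 - 3*A^2 - 3*A^-2 - A^-6; d^4 = A^8 + 4*A^4 + 6 + 4*A^-4 + A^-8; d^5 = -A^10 - 5*A^6 - 10*A^2 - 10*A^-2 - 5*A^-6 - A^-10.
  A^8 * (d^5) = -A^18 - 5*A^14 - 10*A^10 - 10*A^6 - 5*A^2 - A^-2
  A^6 * (8*d^4) = 8*A^14 + 32*A^10 + 48*A^6 + 32*A^2 + 8*A^-2
  A^4 * (27*d^3 + d^5) = -A^14 - 32*A^10 - 91*A^6 - 91*A^2 - 32*A^-2 - A^-6
  A^2 * (48*d^2 + 8*d^4) = 8*A^10 + 80*A^6 + 144*A^2 + 80*A^-2 + 8*A^-6
  A^0 * (47*d + 22*d^3 + d^5) = -A^10 - 27*A^6 - 123*A^2 - 123*A^-2 - 27*A^-6 - A^-10
  A^-2 * (23 + 29*d^2 + 4*d^4) = 4*A^6 + 45*A^2 + 105*A^-2 + 45*A^-6 + 4*A^-10
  A^-4 * (22*d + 6*d^3) = -6*A^2 - 40*A^-2 - 40*A^-6 - 6*A^-10
  A^-6 * (8*d^2) = 8*A^-2 + 16*A^-6 + 8*A^-10
  A^-8 * (d^3) = -A^-2 - 3*A^-6 - 3*A^-10 - A^-14
Summing the groups: <K> = -A^18 + 2*A^14 - 3*A^10 + 4*A^6 - 4*A^2 + 4*A^-2 - 2*A^-6 + 2*A^-10 - A^-14
Normalise by the writhe: (-A^3)^(-w) = (-A^3)^(2) = A^6, so f(A) = A^6 * <K> = -A^24 + 2*A^20 - 3*A^16 + 4*A^12 - 4*A^8 + 4*A^4 - 2 + 2*A^-4 - A^-8.
Substitute A = t^(-1/4), i.e. A^e → t^(-e/4): V(t) = -t^2 + 2*t - 2 + 4*t^-1 - 4*t^-2 + 4*t^-3 - 3*t^-4 + 2*t^-5 - t^-6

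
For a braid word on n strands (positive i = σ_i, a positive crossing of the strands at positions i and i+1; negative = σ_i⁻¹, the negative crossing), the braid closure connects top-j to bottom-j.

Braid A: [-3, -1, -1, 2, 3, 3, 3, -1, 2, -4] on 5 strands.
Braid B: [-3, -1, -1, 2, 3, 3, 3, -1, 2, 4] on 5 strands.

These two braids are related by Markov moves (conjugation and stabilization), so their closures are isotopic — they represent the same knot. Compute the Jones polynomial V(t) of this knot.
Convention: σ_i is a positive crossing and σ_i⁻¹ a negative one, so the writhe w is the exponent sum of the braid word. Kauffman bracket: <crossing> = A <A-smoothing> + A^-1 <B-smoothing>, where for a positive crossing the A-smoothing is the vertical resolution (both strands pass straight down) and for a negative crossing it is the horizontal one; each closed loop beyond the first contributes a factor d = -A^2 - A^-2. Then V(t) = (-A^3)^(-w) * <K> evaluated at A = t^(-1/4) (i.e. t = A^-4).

-t^5 + 2*t^4 - 3*t^3 + 4*t^2 - 4*t + 5 - 3*t^-1 + 2*t^-2 - t^-3

Derivation:
Markov-equivalent braids have isotopic closures, hence identical knot invariants. Strip the Markov moves from each word to reach a common short braid β, then compute V(t) once on β.
Braid A: s3^-1 s1^-1 s1^-1 s2 s3 s3 s3 s1^-1 s2 s4^-1 on 5 strands reduces by inverse Markov moves (closure unchanged at each step):
  Destabilize: the word has the form β·s4^-1 where s4^-1 occurs only as the final letter (β ∈ B_4); drop it and the last strand → 4 strands.
Reduced to β = s3^-1 s1^-1 s1^-1 s2 s3 s3 s3 s1^-1 s2 on 4 strands, 9 crossings.
Braid B: s3^-1 s1^-1 s1^-1 s2 s3 s3 s3 s1^-1 s2 s4 on 5 strands reduces by inverse Markov moves (closure unchanged at each step):
  Destabilize: the word has the form β·s4 where s4 occurs only as the final letter (β ∈ B_4); drop it and the last strand → 4 strands.
Reduced to β = s3^-1 s1^-1 s1^-1 s2 s3 s3 s3 s1^-1 s2 on 4 strands, 9 crossings.
Both give the same β = s3^-1 s1^-1 s1^-1 s2 s3 s3 s3 s1^-1 s2 on 4 strands, so one state sum suffices:
Braid: s3^-1 s1^-1 s1^-1 s2 s3 s3 s3 s1^-1 s2 on 4 strands, 9 crossings.
Writhe w = (#positive) - (#negative) = 5 - 4 = 1.
State-sum expansion of <K>. There are 2^9 = 512 states.
For each crossing: s=0 is the vertical smoothing, s=1 horizontal. Crossing k contributes A^(sign_k * (1 - 2*s_k)); loop factor d = -A^2 - A^-2.
Tabulate the states by total A-exponent and number of loops L (A-exp: L × count):
  A^9: L=4 ×1
  A^7: L=3 ×5, L=5 ×4
  A^5: L=2 ×10, L=4 ×23, L=6 ×3
  A^3: L=1 ×8, L=3 ×57, L=5 ×18, L=7 ×1
  A^1: L=2 ×70, L=4 ×50, L=6 ×6
  A^-1: L=1 ×33, L=3 ×75, L=5 ×18
  A^-3: L=2 ×51, L=4 ×32, L=6 ×1
  A^-5: L=3 ×32, L=5 ×4
  A^-7: L=4 ×9
  A^-9: L=5 ×1
Each group contributes A^e * Σ count * d^(L-1):
Powers of d = -A^2 - A^-2: d^2 = A^4 + 2 + A^-4; d^3 = -A^6 - 3*A^2 - 3*A^-2 - A^-6; d^4 = A^8 + 4*A^4 + 6 + 4*A^-4 + A^-8; d^5 = -A^10 - 5*A^6 - 10*A^2 - 10*A^-2 - 5*A^-6 - A^-10; d^6 = A^12 + 6*A^8 + 15*A^4 + 20 + 15*A^-4 + 6*A^-8 + A^-12.
  A^9 * (d^3) = -A^15 - 3*A^11 - 3*A^7 - A^3
  A^7 * (5*d^2 + 4*d^4) = 4*A^15 + 21*A^11 + 34*A^7 + 21*A^3 + 4*A^-1
  A^5 * (10*d + 23*d^3 + 3*d^5) = -3*A^15 - 38*A^11 - 109*A^7 - 109*A^3 - 38*A^-1 - 3*A^-5
  A^3 * (8 + 57*d^2 + 18*d^4 + d^6) = A^15 + 24*A^11 + 144*A^7 + 250*A^3 + 144*A^-1 + 24*A^-5 + A^-9
  A^1 * (70*d + 50*d^3 + 6*d^5) = -6*A^11 - 80*A^7 - 280*A^3 - 280*A^-1 - 80*A^-5 - 6*A^-9
  A^-1 * (33 + 75*d^2 + 18*d^4) = 18*A^7 + 147*A^3 + 291*A^-1 + 147*A^-5 + 18*A^-9
  A^-3 * (51*d + 32*d^3 + d^5) = -A^7 - 37*A^3 - 157*A^-1 - 157*A^-5 - 37*A^-9 - A^-13
  A^-5 * (32*d^2 + 4*d^4) = 4*A^3 + 48*A^-1 + 88*A^-5 + 48*A^-9 + 4*A^-13
  A^-7 * (9*d^3) = -9*A^-1 - 27*A^-5 - 27*A^-9 - 9*A^-13
  A^-9 * (d^4) = A^-1 + 4*A^-5 + 6*A^-9 + 4*A^-13 + A^-17
Summing the groups: <K> = A^15 - 2*A^11 + 3*A^7 - 5*A^3 + 4*A^-1 - 4*A^-5 + 3*A^-9 - 2*A^-13 + A^-17
Normalise by the writhe: (-A^3)^(-w) = (-A^3)^(-1) = -A^-3, so f(A) = -A^-3 * <K> = -A^12 + 2*A^8 - 3*A^4 + 5 - 4*A^-4 + 4*A^-8 - 3*A^-12 + 2*A^-16 - A^-20.
Substitute A = t^(-1/4), i.e. A^e → t^(-e/4): V(t) = -t^5 + 2*t^4 - 3*t^3 + 4*t^2 - 4*t + 5 - 3*t^-1 + 2*t^-2 - t^-3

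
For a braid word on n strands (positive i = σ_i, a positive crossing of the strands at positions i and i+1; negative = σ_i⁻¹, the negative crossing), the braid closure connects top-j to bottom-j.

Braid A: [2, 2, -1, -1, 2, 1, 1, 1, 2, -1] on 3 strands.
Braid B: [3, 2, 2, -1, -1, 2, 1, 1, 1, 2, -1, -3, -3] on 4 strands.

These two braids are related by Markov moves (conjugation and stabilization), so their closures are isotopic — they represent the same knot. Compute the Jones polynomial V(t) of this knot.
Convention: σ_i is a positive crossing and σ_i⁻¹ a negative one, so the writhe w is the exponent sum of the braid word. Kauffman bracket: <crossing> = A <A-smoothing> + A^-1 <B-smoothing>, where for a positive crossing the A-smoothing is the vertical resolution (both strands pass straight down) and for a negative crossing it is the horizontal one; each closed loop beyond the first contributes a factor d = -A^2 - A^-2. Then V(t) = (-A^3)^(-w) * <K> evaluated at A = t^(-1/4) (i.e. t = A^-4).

-t^8 + 2*t^7 - 4*t^6 + 5*t^5 - 5*t^4 + 6*t^3 - 4*t^2 + 3*t - 1

Derivation:
Markov-equivalent braids have isotopic closures, hence identical knot invariants. Strip the Markov moves from each word to reach a common short braid β, then compute V(t) once on β.
Braid A: s2 s2 s1^-1 s1^-1 s2 s1 s1 s1 s2 s1^-1 on 3 strands has no conjugating prefix/suffix or stabilization to strip; take β = s2 s2 s1^-1 s1^-1 s2 s1 s1 s1 s2 s1^-1.
Braid B: s3 s2 s2 s1^-1 s1^-1 s2 s1 s1 s1 s2 s1^-1 s3^-1 s3^-1 on 4 strands reduces by inverse Markov moves (closure unchanged at each step):
  Deconjugate: the word is γ·β·γ⁻¹ with γ = s3 (prefix) and γ⁻¹ = s3^-1 (suffix); strip both.
  Destabilize: the word has the form β·s3^-1 where s3^-1 occurs only as the final letter (β ∈ B_3); drop it and the last strand → 3 strands.
Reduced to β = s2 s2 s1^-1 s1^-1 s2 s1 s1 s1 s2 s1^-1 on 3 strands, 10 crossings.
Both give the same β = s2 s2 s1^-1 s1^-1 s2 s1 s1 s1 s2 s1^-1 on 3 strands, so one state sum suffices:
Braid: s2 s2 s1^-1 s1^-1 s2 s1 s1 s1 s2 s1^-1 on 3 strands, 10 crossings.
Writhe w = (#positive) - (#negative) = 7 - 3 = 4.
Enumerate smoothing states for the bracket polynomial. There are 2^10 = 1024 states.
Each crossing splits two ways (0=vertical, 1=horizontal). The state's weight is A^(#A-smoothings - #B-smoothings) * d^(loops - 1).
Tabulate the states by total A-exponent and number of loops L (A-exp: L × count):
  A^10: L=4 ×1
  A^8: L=3 ×7, L=5 ×3
  A^6: L=2 ×19, L=4 ×23, L=6 ×3
  A^4: L=1 ×20, L=3 ×75, L=5 ×24, L=7 ×1
  A^2: L=2 ×114, L=4 ×86, L=6 ×10
  A^0: L=1 ×51, L=3 ×155, L=5 ×45, L=7 ×1
  A^-2: L=2 ×102, L=4 ×98, L=6 ×10
  A^-4: L=3 ×89, L=5 ×30, L=7 ×1
  A^-6: L=4 ×41, L=6 ×4
  A^-8: L=5 ×10
  A^-10: L=6 ×1
Each group contributes A^e * Σ count * d^(L-1):
Powers of d = -A^2 - A^-2: d^2 = A^4 + 2 + A^-4; d^3 = -A^6 - 3*A^2 - 3*A^-2 - A^-6; d^4 = A^8 + 4*A^4 + 6 + 4*A^-4 + A^-8; d^5 = -A^10 - 5*A^6 - 10*A^2 - 10*A^-2 - 5*A^-6 - A^-10; d^6 = A^12 + 6*A^8 + 15*A^4 + 20 + 15*A^-4 + 6*A^-8 + A^-12.
  A^10 * (d^3) = -A^16 - 3*A^12 - 3*A^8 - A^4
  A^8 * (7*d^2 + 3*d^4) = 3*A^16 + 19*A^12 + 32*A^8 + 19*A^4 + 3
  A^6 * (19*d + 23*d^3 + 3*d^5) = -3*A^16 - 38*A^12 - 118*A^8 - 118*A^4 - 38 - 3*A^-4
  A^4 * (20 + 75*d^2 + 24*d^4 + d^6) = A^16 + 30*A^12 + 186*A^8 + 334*A^4 + 186 + 30*A^-4 + A^-8
  A^2 * (114*d + 86*d^3 + 10*d^5) = -10*A^12 - 136*A^8 - 472*A^4 - 472 - 136*A^-4 - 10*A^-8
  A^0 * (51 + 155*d^2 + 45*d^4 + d^6) = A^12 + 51*A^8 + 350*A^4 + 651 + 350*A^-4 + 51*A^-8 + A^-12
  A^-2 * (102*d + 98*d^3 + 10*d^5) = -10*A^8 - 148*A^4 - 496 - 496*A^-4 - 148*A^-8 - 10*A^-12
  A^-4 * (89*d^2 + 30*d^4 + d^6) = A^8 + 36*A^4 + 224 + 378*A^-4 + 224*A^-8 + 36*A^-12 + A^-16
  A^-6 * (41*d^3 + 4*d^5) = -4*A^4 - 61 - 163*A^-4 - 163*A^-8 - 61*A^-12 - 4*A^-16
  A^-8 * (10*d^4) = 10 + 40*A^-4 + 60*A^-8 + 40*A^-12 + 10*A^-16
  A^-10 * (d^5) = -1 - 5*A^-4 - 10*A^-8 - 10*A^-12 - 5*A^-16 - A^-20
Summing the groups: <K> = -A^12 + 3*A^8 - 4*A^4 + 6 - 5*A^-4 + 5*A^-8 - 4*A^-12 + 2*A^-16 - A^-20
Normalise by the writhe: (-A^3)^(-w) = (-A^3)^(-4) = A^-12, so f(A) = A^-12 * <K> = -1 + 3*A^-4 - 4*A^-8 + 6*A^-12 - 5*A^-16 + 5*A^-20 - 4*A^-24 + 2*A^-28 - A^-32.
Substitute A = t^(-1/4), i.e. A^e → t^(-e/4): V(t) = -t^8 + 2*t^7 - 4*t^6 + 5*t^5 - 5*t^4 + 6*t^3 - 4*t^2 + 3*t - 1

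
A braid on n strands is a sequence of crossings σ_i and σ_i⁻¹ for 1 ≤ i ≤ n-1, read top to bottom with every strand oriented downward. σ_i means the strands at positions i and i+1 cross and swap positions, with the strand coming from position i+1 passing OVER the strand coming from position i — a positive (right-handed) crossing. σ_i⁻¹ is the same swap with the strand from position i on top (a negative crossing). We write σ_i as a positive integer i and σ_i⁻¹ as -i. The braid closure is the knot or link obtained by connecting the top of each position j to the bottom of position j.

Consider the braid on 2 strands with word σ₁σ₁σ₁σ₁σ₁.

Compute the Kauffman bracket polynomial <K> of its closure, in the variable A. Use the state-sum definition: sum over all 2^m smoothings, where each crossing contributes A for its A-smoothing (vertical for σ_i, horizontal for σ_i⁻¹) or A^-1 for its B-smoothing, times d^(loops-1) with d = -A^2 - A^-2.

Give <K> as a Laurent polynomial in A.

Braid: s1 s1 s1 s1 s1 on 2 strands, 5 crossings.
Writhe w = (#positive) - (#negative) = 5 - 0 = 5.
Computing the Kauffman bracket via state sum. There are 2^5 = 32 states.
Smooth each crossing (0=||, 1=⌣⌢); contribution A^(Σ sign_k(1-2s_k)) * d^(L-1).
  state 00000: A-exp=+5, loops=2, term = A^5 * d^1
  state 00001: A-exp=+3, loops=1, term = A^3 * d^0
  state 00010: A-exp=+3, loops=1, term = A^3 * d^0
  state 00011: A-exp=+1, loops=2, term = A^1 * d^1
  state 00100: A-exp=+3, loops=1, term = A^3 * d^0
  state 00101: A-exp=+1, loops=2, term = A^1 * d^1
  state 00110: A-exp=+1, loops=2, term = A^1 * d^1
  state 00111: A-exp=-1, loops=3, term = A^-1 * d^2
  state 01000: A-exp=+3, loops=1, term = A^3 * d^0
  state 01001: A-exp=+1, loops=2, term = A^1 * d^1
  state 01010: A-exp=+1, loops=2, term = A^1 * d^1
  state 01011: A-exp=-1, loops=3, term = A^-1 * d^2
  state 01100: A-exp=+1, loops=2, term = A^1 * d^1
  state 01101: A-exp=-1, loops=3, term = A^-1 * d^2
  state 01110: A-exp=-1, loops=3, term = A^-1 * d^2
  state 01111: A-exp=-3, loops=4, term = A^-3 * d^3
  state 10000: A-exp=+3, loops=1, term = A^3 * d^0
  state 10001: A-exp=+1, loops=2, term = A^1 * d^1
  state 10010: A-exp=+1, loops=2, term = A^1 * d^1
  state 10011: A-exp=-1, loops=3, term = A^-1 * d^2
  state 10100: A-exp=+1, loops=2, term = A^1 * d^1
  state 10101: A-exp=-1, loops=3, term = A^-1 * d^2
  state 10110: A-exp=-1, loops=3, term = A^-1 * d^2
  state 10111: A-exp=-3, loops=4, term = A^-3 * d^3
  state 11000: A-exp=+1, loops=2, term = A^1 * d^1
  state 11001: A-exp=-1, loops=3, term = A^-1 * d^2
  state 11010: A-exp=-1, loops=3, term = A^-1 * d^2
  state 11011: A-exp=-3, loops=4, term = A^-3 * d^3
  state 11100: A-exp=-1, loops=3, term = A^-1 * d^2
  state 11101: A-exp=-3, loops=4, term = A^-3 * d^3
  state 11110: A-exp=-3, loops=4, term = A^-3 * d^3
  state 11111: A-exp=-5, loops=5, term = A^-5 * d^4
Collect the terms by A-exponent (count of states per loop number):
Powers of d = -A^2 - A^-2: d^2 = A^4 + 2 + A^-4; d^3 = -A^6 - 3*A^2 - 3*A^-2 - A^-6; d^4 = A^8 + 4*A^4 + 6 + 4*A^-4 + A^-8.
  A^5 * (d) = -A^7 - A^3
  A^3 * (5) = 5*A^3
  A^1 * (10*d) = -10*A^3 - 10*A^-1
  A^-1 * (10*d^2) = 10*A^3 + 20*A^-1 + 10*A^-5
  A^-3 * (5*d^3) = -5*A^3 - 15*A^-1 - 15*A^-5 - 5*A^-9
  A^-5 * (d^4) = A^3 + 4*A^-1 + 6*A^-5 + 4*A^-9 + A^-13
Summing the groups: <K> = -A^7 - A^-1 + A^-5 - A^-9 + A^-13

Answer: -A^7 - A^-1 + A^-5 - A^-9 + A^-13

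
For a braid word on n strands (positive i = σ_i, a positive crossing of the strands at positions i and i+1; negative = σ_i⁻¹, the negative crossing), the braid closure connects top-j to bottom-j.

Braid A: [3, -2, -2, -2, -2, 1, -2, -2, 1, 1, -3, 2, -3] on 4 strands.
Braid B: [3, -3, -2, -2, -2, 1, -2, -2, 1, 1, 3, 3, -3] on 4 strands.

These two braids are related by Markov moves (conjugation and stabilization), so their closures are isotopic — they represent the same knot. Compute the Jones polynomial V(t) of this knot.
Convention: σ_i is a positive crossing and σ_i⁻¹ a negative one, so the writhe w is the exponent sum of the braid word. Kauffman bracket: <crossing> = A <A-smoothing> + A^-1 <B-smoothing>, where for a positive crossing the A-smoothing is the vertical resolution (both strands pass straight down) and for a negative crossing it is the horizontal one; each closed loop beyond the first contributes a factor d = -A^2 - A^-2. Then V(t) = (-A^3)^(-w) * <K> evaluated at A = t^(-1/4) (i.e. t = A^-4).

Markov-equivalent braids have isotopic closures, hence identical knot invariants. Strip the Markov moves from each word to reach a common short braid β, then compute V(t) once on β.
Braid A: s3 s2^-1 s2^-1 s2^-1 s2^-1 s1 s2^-1 s2^-1 s1 s1 s3^-1 s2 s3^-1 on 4 strands reduces by inverse Markov moves (closure unchanged at each step):
  Deconjugate: the word is γ·β·γ⁻¹ with γ = s3 (prefix) and γ⁻¹ = s3^-1 (suffix); strip both.
  Deconjugate: the word is γ·β·γ⁻¹ with γ = s2^-1 (prefix) and γ⁻¹ = s2 (suffix); strip both.
  Destabilize: the word has the form β·s3^-1 where s3^-1 occurs only as the final letter (β ∈ B_3); drop it and the last strand → 3 strands.
Reduced to β = s2^-1 s2^-1 s2^-1 s1 s2^-1 s2^-1 s1 s1 on 3 strands, 8 crossings.
Braid B: s3 s3^-1 s2^-1 s2^-1 s2^-1 s1 s2^-1 s2^-1 s1 s1 s3 s3 s3^-1 on 4 strands reduces by inverse Markov moves (closure unchanged at each step):
  Deconjugate: the word is γ·β·γ⁻¹ with γ = s3 s3^-1 (prefix) and γ⁻¹ = s3 s3^-1 (suffix); strip both.
  Destabilize: the word has the form β·s3 where s3 occurs only as the final letter (β ∈ B_3); drop it and the last strand → 3 strands.
Reduced to β = s2^-1 s2^-1 s2^-1 s1 s2^-1 s2^-1 s1 s1 on 3 strands, 8 crossings.
Both give the same β = s2^-1 s2^-1 s2^-1 s1 s2^-1 s2^-1 s1 s1 on 3 strands, so one state sum suffices:
Braid: s2^-1 s2^-1 s2^-1 s1 s2^-1 s2^-1 s1 s1 on 3 strands, 8 crossings.
Writhe w = (#positive) - (#negative) = 3 - 5 = -2.
Enumerate smoothing states for the bracket polynomial. There are 2^8 = 256 states.
Smooth each crossing (0=||, 1=⌣⌢); contribution A^(Σ sign_k(1-2s_k)) * d^(L-1).
Tabulate the states by total A-exponent and number of loops L (A-exp: L × count):
  A^8: L=6 ×1
  A^6: L=5 ×8
  A^4: L=4 ×27, L=6 ×1
  A^2: L=3 ×50, L=5 ×6
  A^0: L=2 ×53, L=4 ×17
  A^-2: L=1 ×27, L=3 ×28, L=5 ×1
  A^-4: L=2 ×24, L=4 ×4
  A^-6: L=3 ×8
  A^-8: L=4 ×1
Each group contributes A^e * Σ count * d^(L-1):
Powers of d = -A^2 - A^-2: d^2 = A^4 + 2 + A^-4; d^3 = -A^6 - 3*A^2 - 3*A^-2 - A^-6; d^4 = A^8 + 4*A^4 + 6 + 4*A^-4 + A^-8; d^5 = -A^10 - 5*A^6 - 10*A^2 - 10*A^-2 - 5*A^-6 - A^-10.
  A^8 * (d^5) = -A^18 - 5*A^14 - 10*A^10 - 10*A^6 - 5*A^2 - A^-2
  A^6 * (8*d^4) = 8*A^14 + 32*A^10 + 48*A^6 + 32*A^2 + 8*A^-2
  A^4 * (27*d^3 + d^5) = -A^14 - 32*A^10 - 91*A^6 - 91*A^2 - 32*A^-2 - A^-6
  A^2 * (50*d^2 + 6*d^4) = 6*A^10 + 74*A^6 + 136*A^2 + 74*A^-2 + 6*A^-6
  A^0 * (53*d + 17*d^3) = -17*A^6 - 104*A^2 - 104*A^-2 - 17*A^-6
  A^-2 * (27 + 28*d^2 + d^4) = A^6 + 32*A^2 + 89*A^-2 + 32*A^-6 + A^-10
  A^-4 * (24*d + 4*d^3) = -4*A^2 - 36*A^-2 - 36*A^-6 - 4*A^-10
  A^-6 * (8*d^2) = 8*A^-2 + 16*A^-6 + 8*A^-10
  A^-8 * (d^3) = -A^-2 - 3*A^-6 - 3*A^-10 - A^-14
Summing the groups: <K> = -A^18 + 2*A^14 - 4*A^10 + 5*A^6 - 4*A^2 + 5*A^-2 - 3*A^-6 + 2*A^-10 - A^-14
Normalise by the writhe: (-A^3)^(-w) = (-A^3)^(2) = A^6, so f(A) = A^6 * <K> = -A^24 + 2*A^20 - 4*A^16 + 5*A^12 - 4*A^8 + 5*A^4 - 3 + 2*A^-4 - A^-8.
Substitute A = t^(-1/4), i.e. A^e → t^(-e/4): V(t) = -t^2 + 2*t - 3 + 5*t^-1 - 4*t^-2 + 5*t^-3 - 4*t^-4 + 2*t^-5 - t^-6

Answer: -t^2 + 2*t - 3 + 5*t^-1 - 4*t^-2 + 5*t^-3 - 4*t^-4 + 2*t^-5 - t^-6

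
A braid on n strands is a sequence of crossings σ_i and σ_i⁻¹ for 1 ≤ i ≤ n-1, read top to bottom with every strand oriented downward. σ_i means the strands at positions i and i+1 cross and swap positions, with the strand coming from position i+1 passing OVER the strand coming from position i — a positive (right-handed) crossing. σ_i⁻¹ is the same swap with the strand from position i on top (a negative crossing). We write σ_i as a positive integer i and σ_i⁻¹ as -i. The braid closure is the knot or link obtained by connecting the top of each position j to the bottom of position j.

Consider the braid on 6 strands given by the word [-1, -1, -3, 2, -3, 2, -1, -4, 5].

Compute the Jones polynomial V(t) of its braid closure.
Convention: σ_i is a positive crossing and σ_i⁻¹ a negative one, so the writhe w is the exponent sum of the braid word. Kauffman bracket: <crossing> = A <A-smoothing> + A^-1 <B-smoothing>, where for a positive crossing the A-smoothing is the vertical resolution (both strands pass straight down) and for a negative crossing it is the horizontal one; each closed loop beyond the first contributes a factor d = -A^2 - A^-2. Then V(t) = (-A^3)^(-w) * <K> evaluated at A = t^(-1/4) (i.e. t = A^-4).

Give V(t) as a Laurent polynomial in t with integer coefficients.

t - 1 + 2*t^-1 - 3*t^-2 + 3*t^-3 - 2*t^-4 + 2*t^-5 - t^-6

Derivation:
The presented braid s1^-1 s1^-1 s3^-1 s2 s3^-1 s2 s1^-1 s4^-1 s5 on 6 strands reduces by inverse Markov moves (closure unchanged at each step):
  Destabilize: the word has the form β·s5 where s5 occurs only as the final letter (β ∈ B_5); drop it and the last strand → 5 strands.
  Destabilize: the word has the form β·s4^-1 where s4^-1 occurs only as the final letter (β ∈ B_4); drop it and the last strand → 4 strands.
Reduced to β = s1^-1 s1^-1 s3^-1 s2 s3^-1 s2 s1^-1 on 4 strands, 7 crossings.
Compute on β:
Braid: s1^-1 s1^-1 s3^-1 s2 s3^-1 s2 s1^-1 on 4 strands, 7 crossings.
Writhe w = (#positive) - (#negative) = 2 - 5 = -3.
State-sum expansion of <K>. There are 2^7 = 128 states.
Each crossing splits two ways (0=vertical, 1=horizontal). The state's weight is A^(#A-smoothings - #B-smoothings) * d^(loops - 1).
Tabulate the states by total A-exponent and number of loops L (A-exp: L × count):
  A^7: L=5 ×1
  A^5: L=4 ×7
  A^3: L=3 ×20, L=5 ×1
  A^1: L=2 ×27, L=4 ×8
  A^-1: L=1 ×15, L=3 ×19, L=5 ×1
  A^-3: L=2 ×17, L=4 ×4
  A^-5: L=3 ×7
  A^-7: L=4 ×1
Each group contributes A^e * Σ count * d^(L-1):
Powers of d = -A^2 - A^-2: d^2 = A^4 + 2 + A^-4; d^3 = -A^6 - 3*A^2 - 3*A^-2 - A^-6; d^4 = A^8 + 4*A^4 + 6 + 4*A^-4 + A^-8.
  A^7 * (d^4) = A^15 + 4*A^11 + 6*A^7 + 4*A^3 + A^-1
  A^5 * (7*d^3) = -7*A^11 - 21*A^7 - 21*A^3 - 7*A^-1
  A^3 * (20*d^2 + d^4) = A^11 + 24*A^7 + 46*A^3 + 24*A^-1 + A^-5
  A^1 * (27*d + 8*d^3) = -8*A^7 - 51*A^3 - 51*A^-1 - 8*A^-5
  A^-1 * (15 + 19*d^2 + d^4) = A^7 + 23*A^3 + 59*A^-1 + 23*A^-5 + A^-9
  A^-3 * (17*d + 4*d^3) = -4*A^3 - 29*A^-1 - 29*A^-5 - 4*A^-9
  A^-5 * (7*d^2) = 7*A^-1 + 14*A^-5 + 7*A^-9
  A^-7 * (d^3) = -A^-1 - 3*A^-5 - 3*A^-9 - A^-13
Summing the groups: <K> = A^15 - 2*A^11 + 2*A^7 - 3*A^3 + 3*A^-1 - 2*A^-5 + A^-9 - A^-13
Normalise by the writhe: (-A^3)^(-w) = (-A^3)^(3) = -A^9, so f(A) = -A^9 * <K> = -A^24 + 2*A^20 - 2*A^16 + 3*A^12 - 3*A^8 + 2*A^4 - 1 + A^-4.
Substitute A = t^(-1/4), i.e. A^e → t^(-e/4): V(t) = t - 1 + 2*t^-1 - 3*t^-2 + 3*t^-3 - 2*t^-4 + 2*t^-5 - t^-6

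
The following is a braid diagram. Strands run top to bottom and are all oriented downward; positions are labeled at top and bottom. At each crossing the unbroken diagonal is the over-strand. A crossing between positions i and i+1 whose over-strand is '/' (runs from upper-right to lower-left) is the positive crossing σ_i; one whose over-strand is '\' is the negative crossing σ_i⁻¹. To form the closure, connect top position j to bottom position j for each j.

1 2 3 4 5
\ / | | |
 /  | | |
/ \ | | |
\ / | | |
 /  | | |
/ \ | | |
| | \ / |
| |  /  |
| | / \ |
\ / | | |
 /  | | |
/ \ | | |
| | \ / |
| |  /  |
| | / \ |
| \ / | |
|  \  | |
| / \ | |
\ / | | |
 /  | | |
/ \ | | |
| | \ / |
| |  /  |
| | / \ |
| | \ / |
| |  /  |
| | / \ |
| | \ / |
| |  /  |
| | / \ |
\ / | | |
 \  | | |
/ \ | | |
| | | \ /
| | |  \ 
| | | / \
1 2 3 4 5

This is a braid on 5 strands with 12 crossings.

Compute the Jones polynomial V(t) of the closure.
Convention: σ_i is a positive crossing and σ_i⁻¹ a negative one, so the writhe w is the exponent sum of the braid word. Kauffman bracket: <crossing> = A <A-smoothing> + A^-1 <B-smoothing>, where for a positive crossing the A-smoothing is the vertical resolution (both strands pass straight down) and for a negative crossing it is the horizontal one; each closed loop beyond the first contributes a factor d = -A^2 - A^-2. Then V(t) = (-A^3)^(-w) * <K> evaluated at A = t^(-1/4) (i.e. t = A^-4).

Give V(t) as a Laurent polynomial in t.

Reading the diagram top to bottom ('/'-over between positions i,i+1 = s_i, '\'-over = s_i^-1): braid word = s1 s1 s3 s1 s3 s2^-1 s1 s3 s3 s3 s1^-1 s4^-1.
The presented braid s1 s1 s3 s1 s3 s2^-1 s1 s3 s3 s3 s1^-1 s4^-1 on 5 strands reduces by inverse Markov moves (closure unchanged at each step):
  Destabilize: the word has the form β·s4^-1 where s4^-1 occurs only as the final letter (β ∈ B_4); drop it and the last strand → 4 strands.
  Deconjugate: the word is γ·β·γ⁻¹ with γ = s1 (prefix) and γ⁻¹ = s1^-1 (suffix); strip both.
Reduced to β = s1 s3 s1 s3 s2^-1 s1 s3 s3 s3 on 4 strands, 9 crossings.
Compute on β:
Braid: s1 s3 s1 s3 s2^-1 s1 s3 s3 s3 on 4 strands, 9 crossings.
Writhe w = (#positive) - (#negative) = 8 - 1 = 7.
Computing the Kauffman bracket via state sum. There are 2^9 = 512 states.
Each crossing splits two ways (0=vertical, 1=horizontal). The state's weight is A^(#A-smoothings - #B-smoothings) * d^(loops - 1).
Tabulate the states by total A-exponent and number of loops L (A-exp: L × count):
  A^9: L=3 ×1
  A^7: L=2 ×8, L=4 ×1
  A^5: L=1 ×15, L=3 ×21
  A^3: L=2 ×60, L=4 ×24
  A^1: L=3 ×110, L=5 ×16
  A^-1: L=4 ×120, L=6 ×6
  A^-3: L=5 ×83, L=7 ×1
  A^-5: L=6 ×36
  A^-7: L=7 ×9
  A^-9: L=8 ×1
Each group contributes A^e * Σ count * d^(L-1):
Powers of d = -A^2 - A^-2: d^2 = A^4 + 2 + A^-4; d^3 = -A^6 - 3*A^2 - 3*A^-2 - A^-6; d^4 = A^8 + 4*A^4 + 6 + 4*A^-4 + A^-8; d^5 = -A^10 - 5*A^6 - 10*A^2 - 10*A^-2 - 5*A^-6 - A^-10; d^6 = A^12 + 6*A^8 + 15*A^4 + 20 + 15*A^-4 + 6*A^-8 + A^-12; d^7 = -A^14 - 7*A^10 - 21*A^6 - 35*A^2 - 35*A^-2 - 21*A^-6 - 7*A^-10 - A^-14.
  A^9 * (d^2) = A^13 + 2*A^9 + A^5
  A^7 * (8*d + d^3) = -A^13 - 11*A^9 - 11*A^5 - A
  A^5 * (15 + 21*d^2) = 21*A^9 + 57*A^5 + 21*A
  A^3 * (60*d + 24*d^3) = -24*A^9 - 132*A^5 - 132*A - 24*A^-3
  A^1 * (110*d^2 + 16*d^4) = 16*A^9 + 174*A^5 + 316*A + 174*A^-3 + 16*A^-7
  A^-1 * (120*d^3 + 6*d^5) = -6*A^9 - 150*A^5 - 420*A - 420*A^-3 - 150*A^-7 - 6*A^-11
  A^-3 * (83*d^4 + d^6) = A^9 + 89*A^5 + 347*A + 518*A^-3 + 347*A^-7 + 89*A^-11 + A^-15
  A^-5 * (36*d^5) = -36*A^5 - 180*A - 360*A^-3 - 360*A^-7 - 180*A^-11 - 36*A^-15
  A^-7 * (9*d^6) = 9*A^5 + 54*A + 135*A^-3 + 180*A^-7 + 135*A^-11 + 54*A^-15 + 9*A^-19
  A^-9 * (d^7) = -A^5 - 7*A - 21*A^-3 - 35*A^-7 - 35*A^-11 - 21*A^-15 - 7*A^-19 - A^-23
Summing the groups: <K> = -A^9 - 2*A + 2*A^-3 - 2*A^-7 + 3*A^-11 - 2*A^-15 + 2*A^-19 - A^-23
Normalise by the writhe: (-A^3)^(-w) = (-A^3)^(-7) = -A^-21, so f(A) = -A^-21 * <K> = A^-12 + 2*A^-20 - 2*A^-24 + 2*A^-28 - 3*A^-32 + 2*A^-36 - 2*A^-40 + A^-44.
Substitute A = t^(-1/4), i.e. A^e → t^(-e/4): V(t) = t^11 - 2*t^10 + 2*t^9 - 3*t^8 + 2*t^7 - 2*t^6 + 2*t^5 + t^3

Answer: t^11 - 2*t^10 + 2*t^9 - 3*t^8 + 2*t^7 - 2*t^6 + 2*t^5 + t^3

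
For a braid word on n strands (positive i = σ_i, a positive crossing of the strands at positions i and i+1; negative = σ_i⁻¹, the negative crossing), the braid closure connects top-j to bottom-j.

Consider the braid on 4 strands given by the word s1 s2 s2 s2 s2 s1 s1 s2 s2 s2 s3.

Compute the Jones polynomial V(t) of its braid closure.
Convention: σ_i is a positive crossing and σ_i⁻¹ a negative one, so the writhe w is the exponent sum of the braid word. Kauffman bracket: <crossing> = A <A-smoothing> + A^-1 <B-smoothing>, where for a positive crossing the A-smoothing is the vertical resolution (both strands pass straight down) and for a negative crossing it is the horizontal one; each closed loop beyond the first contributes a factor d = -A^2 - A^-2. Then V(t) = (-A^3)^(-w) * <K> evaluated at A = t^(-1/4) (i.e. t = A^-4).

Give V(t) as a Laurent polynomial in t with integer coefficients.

-t^12 + t^11 - t^10 + t^9 - t^8 + t^6 + t^4

Derivation:
The presented braid s1 s2 s2 s2 s2 s1 s1 s2 s2 s2 s3 on 4 strands reduces by inverse Markov moves (closure unchanged at each step):
  Destabilize: the word has the form β·s3 where s3 occurs only as the final letter (β ∈ B_3); drop it and the last strand → 3 strands.
Reduced to β = s1 s2 s2 s2 s2 s1 s1 s2 s2 s2 on 3 strands, 10 crossings.
Compute on β:
Braid: s1 s2 s2 s2 s2 s1 s1 s2 s2 s2 on 3 strands, 10 crossings.
Writhe w = (#positive) - (#negative) = 10 - 0 = 10.
Enumerate smoothing states for the bracket polynomial. There are 2^10 = 1024 states.
Smooth each crossing (0=||, 1=⌣⌢); contribution A^(Σ sign_k(1-2s_k)) * d^(L-1).
Tabulate the states by total A-exponent and number of loops L (A-exp: L × count):
  A^10: L=3 ×1
  A^8: L=2 ×10
  A^6: L=1 ×21, L=3 ×24
  A^4: L=2 ×84, L=4 ×36
  A^2: L=1 ×24, L=3 ×151, L=5 ×35
  A^0: L=2 ×72, L=4 ×159, L=6 ×21
  A^-2: L=3 ×98, L=5 ×105, L=7 ×7
  A^-4: L=4 ×76, L=6 ×43, L=8 ×1
  A^-6: L=5 ×35, L=7 ×10
  A^-8: L=6 ×9, L=8 ×1
  A^-10: L=7 ×1
Each group contributes A^e * Σ count * d^(L-1):
Powers of d = -A^2 - A^-2: d^2 = A^4 + 2 + A^-4; d^3 = -A^6 - 3*A^2 - 3*A^-2 - A^-6; d^4 = A^8 + 4*A^4 + 6 + 4*A^-4 + A^-8; d^5 = -A^10 - 5*A^6 - 10*A^2 - 10*A^-2 - 5*A^-6 - A^-10; d^6 = A^12 + 6*A^8 + 15*A^4 + 20 + 15*A^-4 + 6*A^-8 + A^-12; d^7 = -A^14 - 7*A^10 - 21*A^6 - 35*A^2 - 35*A^-2 - 21*A^-6 - 7*A^-10 - A^-14.
  A^10 * (d^2) = A^14 + 2*A^10 + A^6
  A^8 * (10*d) = -10*A^10 - 10*A^6
  A^6 * (21 + 24*d^2) = 24*A^10 + 69*A^6 + 24*A^2
  A^4 * (84*d + 36*d^3) = -36*A^10 - 192*A^6 - 192*A^2 - 36*A^-2
  A^2 * (24 + 151*d^2 + 35*d^4) = 35*A^10 + 291*A^6 + 536*A^2 + 291*A^-2 + 35*A^-6
  A^0 * (72*d + 159*d^3 + 21*d^5) = -21*A^10 - 264*A^6 - 759*A^2 - 759*A^-2 - 264*A^-6 - 21*A^-10
  A^-2 * (98*d^2 + 105*d^4 + 7*d^6) = 7*A^10 + 147*A^6 + 623*A^2 + 966*A^-2 + 623*A^-6 + 147*A^-10 + 7*A^-14
  A^-4 * (76*d^3 + 43*d^5 + d^7) = -A^10 - 50*A^6 - 312*A^2 - 693*A^-2 - 693*A^-6 - 312*A^-10 - 50*A^-14 - A^-18
  A^-6 * (35*d^4 + 10*d^6) = 10*A^6 + 95*A^2 + 290*A^-2 + 410*A^-6 + 290*A^-10 + 95*A^-14 + 10*A^-18
  A^-8 * (9*d^5 + d^7) = -A^6 - 16*A^2 - 66*A^-2 - 125*A^-6 - 125*A^-10 - 66*A^-14 - 16*A^-18 - A^-22
  A^-10 * (d^6) = A^2 + 6*A^-2 + 15*A^-6 + 20*A^-10 + 15*A^-14 + 6*A^-18 + A^-22
Summing the groups: <K> = A^14 + A^6 - A^-2 + A^-6 - A^-10 + A^-14 - A^-18
Normalise by the writhe: (-A^3)^(-w) = (-A^3)^(-10) = A^-30, so f(A) = A^-30 * <K> = A^-16 + A^-24 - A^-32 + A^-36 - A^-40 + A^-44 - A^-48.
Substitute A = t^(-1/4), i.e. A^e → t^(-e/4): V(t) = -t^12 + t^11 - t^10 + t^9 - t^8 + t^6 + t^4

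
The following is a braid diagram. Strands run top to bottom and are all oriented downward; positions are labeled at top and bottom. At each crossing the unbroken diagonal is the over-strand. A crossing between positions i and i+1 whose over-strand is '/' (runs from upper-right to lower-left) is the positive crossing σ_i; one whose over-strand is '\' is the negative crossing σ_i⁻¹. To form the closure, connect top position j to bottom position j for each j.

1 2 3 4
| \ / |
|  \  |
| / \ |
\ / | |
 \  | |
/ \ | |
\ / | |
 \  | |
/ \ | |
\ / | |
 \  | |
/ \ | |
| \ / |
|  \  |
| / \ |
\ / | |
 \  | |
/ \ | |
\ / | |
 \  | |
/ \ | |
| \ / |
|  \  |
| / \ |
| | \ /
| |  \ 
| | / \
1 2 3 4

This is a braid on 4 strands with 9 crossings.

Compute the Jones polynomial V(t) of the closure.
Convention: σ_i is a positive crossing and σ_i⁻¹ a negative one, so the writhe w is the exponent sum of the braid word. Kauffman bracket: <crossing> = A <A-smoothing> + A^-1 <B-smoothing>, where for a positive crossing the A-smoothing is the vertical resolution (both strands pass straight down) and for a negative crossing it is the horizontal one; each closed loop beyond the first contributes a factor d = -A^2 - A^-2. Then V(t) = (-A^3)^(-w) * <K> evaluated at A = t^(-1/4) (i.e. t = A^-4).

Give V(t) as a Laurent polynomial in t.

t^-3 + t^-5 - t^-8

Derivation:
Reading the diagram top to bottom ('/'-over between positions i,i+1 = s_i, '\'-over = s_i^-1): braid word = s2^-1 s1^-1 s1^-1 s1^-1 s2^-1 s1^-1 s1^-1 s2^-1 s3^-1.
The presented braid s2^-1 s1^-1 s1^-1 s1^-1 s2^-1 s1^-1 s1^-1 s2^-1 s3^-1 on 4 strands reduces by inverse Markov moves (closure unchanged at each step):
  Destabilize: the word has the form β·s3^-1 where s3^-1 occurs only as the final letter (β ∈ B_3); drop it and the last strand → 3 strands.
Reduced to β = s2^-1 s1^-1 s1^-1 s1^-1 s2^-1 s1^-1 s1^-1 s2^-1 on 3 strands, 8 crossings.
Compute on β:
Braid: s2^-1 s1^-1 s1^-1 s1^-1 s2^-1 s1^-1 s1^-1 s2^-1 on 3 strands, 8 crossings.
Writhe w = (#positive) - (#negative) = 0 - 8 = -8.
State-sum expansion of <K>. There are 2^8 = 256 states.
Smooth each crossing (0=||, 1=⌣⌢); contribution A^(Σ sign_k(1-2s_k)) * d^(L-1).
Tabulate the states by total A-exponent and number of loops L (A-exp: L × count):
  A^8: L=5 ×1
  A^6: L=4 ×7, L=6 ×1
  A^4: L=3 ×19, L=5 ×9
  A^2: L=2 ×24, L=4 ×31, L=6 ×1
  A^0: L=1 ×12, L=3 ×53, L=5 ×5
  A^-2: L=2 ×45, L=4 ×11
  A^-4: L=1 ×15, L=3 ×13
  A^-6: L=2 ×8
  A^-8: L=3 ×1
Each group contributes A^e * Σ count * d^(L-1):
Powers of d = -A^2 - A^-2: d^2 = A^4 + 2 + A^-4; d^3 = -A^6 - 3*A^2 - 3*A^-2 - A^-6; d^4 = A^8 + 4*A^4 + 6 + 4*A^-4 + A^-8; d^5 = -A^10 - 5*A^6 - 10*A^2 - 10*A^-2 - 5*A^-6 - A^-10.
  A^8 * (d^4) = A^16 + 4*A^12 + 6*A^8 + 4*A^4 + 1
  A^6 * (7*d^3 + d^5) = -A^16 - 12*A^12 - 31*A^8 - 31*A^4 - 12 - A^-4
  A^4 * (19*d^2 + 9*d^4) = 9*A^12 + 55*A^8 + 92*A^4 + 55 + 9*A^-4
  A^2 * (24*d + 31*d^3 + d^5) = -A^12 - 36*A^8 - 127*A^4 - 127 - 36*A^-4 - A^-8
  A^0 * (12 + 53*d^2 + 5*d^4) = 5*A^8 + 73*A^4 + 148 + 73*A^-4 + 5*A^-8
  A^-2 * (45*d + 11*d^3) = -11*A^4 - 78 - 78*A^-4 - 11*A^-8
  A^-4 * (15 + 13*d^2) = 13 + 41*A^-4 + 13*A^-8
  A^-6 * (8*d) = -8*A^-4 - 8*A^-8
  A^-8 * (d^2) = A^-4 + 2*A^-8 + A^-12
Summing the groups: <K> = -A^8 + A^-4 + A^-12
Normalise by the writhe: (-A^3)^(-w) = (-A^3)^(8) = A^24, so f(A) = A^24 * <K> = -A^32 + A^20 + A^12.
Substitute A = t^(-1/4), i.e. A^e → t^(-e/4): V(t) = t^-3 + t^-5 - t^-8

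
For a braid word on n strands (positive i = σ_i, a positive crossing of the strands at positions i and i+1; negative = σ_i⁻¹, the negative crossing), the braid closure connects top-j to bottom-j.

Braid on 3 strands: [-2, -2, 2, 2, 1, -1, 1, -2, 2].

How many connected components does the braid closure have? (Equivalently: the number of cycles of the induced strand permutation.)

2

Derivation:
Track the strand permutation on 3 strands, starting from identity.
  step 1: s2^-1 swaps positions 2,3 -> [1 3 2]
  step 2: s2^-1 swaps positions 2,3 -> [1 2 3]
  step 3: s2 swaps positions 2,3 -> [1 3 2]
  step 4: s2 swaps positions 2,3 -> [1 2 3]
  step 5: s1 swaps positions 1,2 -> [2 1 3]
  step 6: s1^-1 swaps positions 1,2 -> [1 2 3]
  step 7: s1 swaps positions 1,2 -> [2 1 3]
  step 8: s2^-1 swaps positions 2,3 -> [2 3 1]
  step 9: s2 swaps positions 2,3 -> [2 1 3]
Final permutation (position -> original strand): [2 1 3]
Closure components = cycle count of this permutation = 2.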